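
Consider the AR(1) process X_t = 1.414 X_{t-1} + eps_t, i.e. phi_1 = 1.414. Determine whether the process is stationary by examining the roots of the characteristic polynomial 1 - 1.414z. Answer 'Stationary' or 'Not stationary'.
\text{Not stationary}

The AR(p) characteristic polynomial is P(z) = 1 - 1.414z.
Stationarity requires all roots to lie outside the unit circle, i.e. |z| > 1 for every root.
This is linear in z: 1 + (-1.414) z = 0  =>  z = -1/(-1.414) = 0.707214,  |z| = 0.707214.
Moduli of all roots: 0.7072.
All moduli strictly greater than 1? No.
Verdict: Not stationary.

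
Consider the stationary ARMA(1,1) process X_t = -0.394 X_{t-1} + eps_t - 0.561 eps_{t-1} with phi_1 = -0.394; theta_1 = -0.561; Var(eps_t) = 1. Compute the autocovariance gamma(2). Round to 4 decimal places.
\gamma(2) = 0.5439

Multiply the model equation by X_{t-k} and take expectations. With theta_0 = psi_0 = 1 and psi_j the MA(infinity) weights, this gives
  gamma(k) - sum_i phi_i gamma(k-i) = c_k,
  c_k = sigma^2 * sum_{j=k..q} theta_j psi_{j-k}   (c_k = 0 for k > q),
using gamma(-m) = gamma(m).
psi-weights needed (psi_j = theta_j + sum_i phi_i psi_{j-i}):
  psi_1 = theta_1 + phi_1 = -0.561 + (-0.394) = -0.955
Right-hand sides:
  c_0 = sigma^2 (1 + theta_1 psi_1) = 1 * (1 + (-0.561)(-0.955)) = 1 * 1.535755 = 1.535755
  c_1 = sigma^2 theta_1 = 1 * (-0.561) = -0.561
  c_2 = 0
Equations for k = 0 and k = 1 (AR order 1):
  gamma(0) = phi_1 gamma(1) + c_0
  gamma(1) = phi_1 gamma(0) + c_1
Substituting the second into the first: gamma(0) (1 - phi_1^2) = c_0 + phi_1 c_1, so
  gamma(0) = (c_0 + phi_1 c_1) / (1 - phi_1^2) = (1.535755 + (-0.394)(-0.561)) / (1 - (-0.394)^2) = 1.756789 / 0.844764 = 2.079621.
  gamma(1) = phi_1 gamma(0) + c_1 = (-0.394)(2.079621) + (-0.561) = -1.380371.
For k = 2 (> q): gamma(2) = phi_1 gamma(1) = (-0.394)(-1.380371) = 0.543866.
Therefore gamma(2) = 0.5439 (to 4 decimal places).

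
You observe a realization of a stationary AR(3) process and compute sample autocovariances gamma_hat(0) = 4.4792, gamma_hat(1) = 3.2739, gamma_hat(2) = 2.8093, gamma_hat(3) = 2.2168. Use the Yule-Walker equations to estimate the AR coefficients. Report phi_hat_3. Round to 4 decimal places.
\hat\phi_{3} = -0.0400

The Yule-Walker equations for an AR(p) process read, in matrix form,
  Gamma_p phi = r_p,   with   (Gamma_p)_{ij} = gamma(|i - j|),
                       (r_p)_i = gamma(i),   i,j = 1..p.
Substitute the sample gammas (Toeplitz matrix and right-hand side of size 3):
  Gamma_p = [[4.4792, 3.2739, 2.8093], [3.2739, 4.4792, 3.2739], [2.8093, 3.2739, 4.4792]]
  r_p     = [3.2739, 2.8093, 2.2168]
Written out (R1..R3):
  (R1) 4.4792 phi_1 + 3.2739 phi_2 + 2.8093 phi_3 = 3.2739
  (R2) 3.2739 phi_1 + 4.4792 phi_2 + 3.2739 phi_3 = 2.8093
  (R3) 2.8093 phi_1 + 3.2739 phi_2 + 4.4792 phi_3 = 2.2168
Gaussian elimination:
  R2 <- R2 - (3.2739/4.4792) R1 = R2 - (0.730912) R1:  2.086268 phi_2 + 1.22055 phi_3 = 0.416368
  R3 <- R3 - (2.8093/4.4792) R1 = R3 - (0.627188) R1:  1.22055 phi_2 + 2.717241 phi_3 = 0.16345
  R3 <- R3 - (1.22055/2.086268) R2 = R3 - (0.58504) R2:  2.003171 phi_3 = -0.080142
Back-substitution:
  phi_hat_3 = -0.080142 / 2.003171 = -0.040008
  phi_hat_2 = (0.416368 - (1.22055)(-0.040008)) / 2.086268 = 0.222982
  phi_hat_1 = (3.2739 - (3.2739)(0.222982) - (2.8093)(-0.040008)) / 4.4792 = 0.593024
So phi_hat = [0.5930, 0.2230, -0.0400].
Therefore phi_hat_3 = -0.0400.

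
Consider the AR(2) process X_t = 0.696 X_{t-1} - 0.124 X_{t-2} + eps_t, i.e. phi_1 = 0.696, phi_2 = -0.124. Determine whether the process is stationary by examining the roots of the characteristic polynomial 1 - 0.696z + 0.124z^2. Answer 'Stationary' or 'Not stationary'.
\text{Stationary}

The AR(p) characteristic polynomial is P(z) = 1 - 0.696z + 0.124z^2.
Stationarity requires all roots to lie outside the unit circle, i.e. |z| > 1 for every root.
Set 1 + (-0.696) z + (0.124) z^2 = 0, i.e. a z^2 + b z + c = 0 with a = 0.124, b = -0.696, c = 1.
Discriminant D = b^2 - 4ac = (-0.696)^2 - 4*(0.124)*1 = 0.484416 - (0.496) = -0.011584.
D < 0, so the roots are the complex-conjugate pair z = (-b +/- i sqrt(-D)) / (2a) = 2.8065 +/- 0.434i.
For a conjugate pair |z|^2 = z * conj(z) = (product of roots) = c/a = 1/(0.124) = 8.064516, so |z| = sqrt(8.064516) = 2.8398 for both roots.
Moduli of all roots: 2.8398, 2.8398.
All moduli strictly greater than 1? Yes.
Verdict: Stationary.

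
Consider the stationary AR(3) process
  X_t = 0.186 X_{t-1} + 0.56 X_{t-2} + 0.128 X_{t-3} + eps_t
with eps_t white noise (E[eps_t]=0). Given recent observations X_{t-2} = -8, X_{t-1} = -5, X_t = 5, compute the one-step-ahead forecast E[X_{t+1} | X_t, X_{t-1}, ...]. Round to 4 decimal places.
E[X_{t+1} \mid \mathcal F_t] = -2.8940

For an AR(p) model X_t = c + sum_i phi_i X_{t-i} + eps_t, the
one-step-ahead conditional mean is
  E[X_{t+1} | X_t, ...] = c + sum_i phi_i X_{t+1-i}.
Substitute known values:
  E[X_{t+1} | ...] = (0.186) * (5) + (0.56) * (-5) + (0.128) * (-8)
                   = -2.8940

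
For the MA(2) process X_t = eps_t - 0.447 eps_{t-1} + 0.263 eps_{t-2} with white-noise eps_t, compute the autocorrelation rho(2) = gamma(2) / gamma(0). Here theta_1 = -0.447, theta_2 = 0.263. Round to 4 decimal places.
\rho(2) = 0.2073

For an MA(q) process with theta_0 = 1, the autocovariance is
  gamma(k) = sigma^2 * sum_{i=0..q-k} theta_i * theta_{i+k},
and rho(k) = gamma(k) / gamma(0). Sigma^2 cancels.
  numerator   = (1)*(0.263) = 0.263.
  denominator = (1)^2 + (-0.447)^2 + (0.263)^2 = 1.268978.
  rho(2) = 0.263 / 1.268978 = 0.2073.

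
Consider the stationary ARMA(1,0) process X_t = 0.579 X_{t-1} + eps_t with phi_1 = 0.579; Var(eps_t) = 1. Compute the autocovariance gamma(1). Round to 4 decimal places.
\gamma(1) = 0.8710

Multiply the model equation by X_{t-k} and take expectations. With theta_0 = psi_0 = 1 and psi_j the MA(infinity) weights, this gives
  gamma(k) - sum_i phi_i gamma(k-i) = c_k,
  c_k = sigma^2 * sum_{j=k..q} theta_j psi_{j-k}   (c_k = 0 for k > q),
using gamma(-m) = gamma(m).
Pure AR (q = 0): c_0 = sigma^2 = 1, c_k = 0 for k >= 1.
Equations for k = 0 and k = 1 (AR order 1):
  gamma(0) = phi_1 gamma(1) + c_0
  gamma(1) = phi_1 gamma(0) + c_1
Substituting the second into the first: gamma(0) (1 - phi_1^2) = c_0 + phi_1 c_1, so
  gamma(0) = c_0 / (1 - phi_1^2) = 1 / (1 - (0.579)^2) = 1 / 0.664759 = 1.504305.
  gamma(1) = phi_1 gamma(0) = (0.579)(1.504305) = 0.870992.
Therefore gamma(1) = 0.8710 (to 4 decimal places).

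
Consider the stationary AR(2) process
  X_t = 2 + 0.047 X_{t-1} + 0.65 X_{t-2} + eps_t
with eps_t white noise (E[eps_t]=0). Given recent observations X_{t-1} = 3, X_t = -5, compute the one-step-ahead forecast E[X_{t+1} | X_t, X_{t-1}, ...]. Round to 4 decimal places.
E[X_{t+1} \mid \mathcal F_t] = 3.7150

For an AR(p) model X_t = c + sum_i phi_i X_{t-i} + eps_t, the
one-step-ahead conditional mean is
  E[X_{t+1} | X_t, ...] = c + sum_i phi_i X_{t+1-i}.
Substitute known values:
  E[X_{t+1} | ...] = 2 + (0.047) * (-5) + (0.65) * (3)
                   = 3.7150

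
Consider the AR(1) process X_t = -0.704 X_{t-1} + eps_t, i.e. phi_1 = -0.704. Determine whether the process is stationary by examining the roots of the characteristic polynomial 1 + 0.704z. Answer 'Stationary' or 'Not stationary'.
\text{Stationary}

The AR(p) characteristic polynomial is P(z) = 1 + 0.704z.
Stationarity requires all roots to lie outside the unit circle, i.e. |z| > 1 for every root.
This is linear in z: 1 + (0.704) z = 0  =>  z = -1/(0.704) = -1.420455,  |z| = 1.420455.
Moduli of all roots: 1.4205.
All moduli strictly greater than 1? Yes.
Verdict: Stationary.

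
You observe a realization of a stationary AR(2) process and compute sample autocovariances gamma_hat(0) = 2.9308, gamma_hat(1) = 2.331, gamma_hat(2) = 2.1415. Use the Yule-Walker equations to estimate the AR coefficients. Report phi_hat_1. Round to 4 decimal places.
\hat\phi_{1} = 0.5830

The Yule-Walker equations for an AR(p) process read, in matrix form,
  Gamma_p phi = r_p,   with   (Gamma_p)_{ij} = gamma(|i - j|),
                       (r_p)_i = gamma(i),   i,j = 1..p.
Substitute the sample gammas (Toeplitz matrix and right-hand side of size 2):
  Gamma_p = [[2.9308, 2.331], [2.331, 2.9308]]
  r_p     = [2.331, 2.1415]
Written out:
  2.9308 phi_1 + 2.331 phi_2 = 2.331
  2.331 phi_1 + 2.9308 phi_2 = 2.1415
Solve by Cramer's rule:
  det = gamma(0)^2 - gamma(1)^2 = (2.9308)^2 - (2.331)^2 = 8.58958864 - 5.433561 = 3.15602764
  phi_hat_1 = [gamma(1) gamma(0) - gamma(1) gamma(2)] / det = [(2.331)(2.9308) - (2.331)(2.1415)] / 3.15602764 = 1.8398583 / 3.15602764 = 0.583
  phi_hat_2 = [gamma(0) gamma(2) - gamma(1)^2] / det = [(2.9308)(2.1415) - (2.331)^2] / 3.15602764 = 0.8427472 / 3.15602764 = 0.267
So phi_hat = [0.5830, 0.2670].
Therefore phi_hat_1 = 0.5830.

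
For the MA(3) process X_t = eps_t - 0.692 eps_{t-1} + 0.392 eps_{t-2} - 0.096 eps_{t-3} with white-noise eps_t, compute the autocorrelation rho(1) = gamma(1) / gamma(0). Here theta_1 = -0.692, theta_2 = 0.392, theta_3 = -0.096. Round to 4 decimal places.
\rho(1) = -0.6097

For an MA(q) process with theta_0 = 1, the autocovariance is
  gamma(k) = sigma^2 * sum_{i=0..q-k} theta_i * theta_{i+k},
and rho(k) = gamma(k) / gamma(0). Sigma^2 cancels.
  numerator   = (1)*(-0.692) + (-0.692)*(0.392) + (0.392)*(-0.096) = -1.000896.
  denominator = (1)^2 + (-0.692)^2 + (0.392)^2 + (-0.096)^2 = 1.641744.
  rho(1) = -1.000896 / 1.641744 = -0.6097.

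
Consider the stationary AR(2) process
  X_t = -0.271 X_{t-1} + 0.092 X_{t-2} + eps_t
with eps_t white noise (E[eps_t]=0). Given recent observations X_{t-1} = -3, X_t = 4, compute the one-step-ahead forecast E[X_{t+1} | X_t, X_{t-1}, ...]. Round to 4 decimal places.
E[X_{t+1} \mid \mathcal F_t] = -1.3600

For an AR(p) model X_t = c + sum_i phi_i X_{t-i} + eps_t, the
one-step-ahead conditional mean is
  E[X_{t+1} | X_t, ...] = c + sum_i phi_i X_{t+1-i}.
Substitute known values:
  E[X_{t+1} | ...] = (-0.271) * (4) + (0.092) * (-3)
                   = -1.3600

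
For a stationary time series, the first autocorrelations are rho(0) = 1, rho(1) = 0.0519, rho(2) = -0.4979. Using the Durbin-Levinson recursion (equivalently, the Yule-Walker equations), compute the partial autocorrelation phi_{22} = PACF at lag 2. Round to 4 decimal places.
\phi_{22} = -0.5019

The PACF at lag k is phi_{kk}, the last component of the solution
to the Yule-Walker system G_k phi = r_k where
  (G_k)_{ij} = rho(|i - j|), (r_k)_i = rho(i), i,j = 1..k.
Equivalently, Durbin-Levinson gives phi_{kk} iteratively:
  phi_{11} = rho(1)
  phi_{kk} = [rho(k) - sum_{j=1..k-1} phi_{k-1,j} rho(k-j)]
            / [1 - sum_{j=1..k-1} phi_{k-1,j} rho(j)],
  phi_{k,j} = phi_{k-1,j} - phi_{kk} phi_{k-1,k-j},  j = 1..k-1.
Step k = 1:
  phi_11 = rho(1) = 0.0519.
Step k = 2:
  phi_22 = [rho(2) - phi_11 rho(1)] / [1 - phi_11 rho(1)] = [-0.4979 - (0.0519)(0.0519)] / [1 - (0.0519)(0.0519)]
         = -0.50059361 / 0.99730639 = -0.5019.
Therefore phi_{22} = -0.5019.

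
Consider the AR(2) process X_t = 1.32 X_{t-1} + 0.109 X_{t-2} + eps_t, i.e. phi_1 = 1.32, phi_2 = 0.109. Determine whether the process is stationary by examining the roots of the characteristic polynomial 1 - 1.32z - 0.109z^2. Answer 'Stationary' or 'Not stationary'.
\text{Not stationary}

The AR(p) characteristic polynomial is P(z) = 1 - 1.32z - 0.109z^2.
Stationarity requires all roots to lie outside the unit circle, i.e. |z| > 1 for every root.
Set 1 + (-1.32) z + (-0.109) z^2 = 0, i.e. a z^2 + b z + c = 0 with a = -0.109, b = -1.32, c = 1.
Discriminant D = b^2 - 4ac = (-1.32)^2 - 4*(-0.109)*1 = 1.7424 - (-0.436) = 2.1784.
D >= 0, so the roots are real: z = (-b +/- sqrt(D)) / (2a) = (1.32 +/- 1.47594) / (-0.218).
  z_1 = (1.32 + 1.47594) / (-0.218) = -12.8254,   |z_1| = 12.8254.
  z_2 = (1.32 - 1.47594) / (-0.218) = 0.7153,   |z_2| = 0.7153.
Moduli of all roots: 12.8254, 0.7153.
All moduli strictly greater than 1? No.
Verdict: Not stationary.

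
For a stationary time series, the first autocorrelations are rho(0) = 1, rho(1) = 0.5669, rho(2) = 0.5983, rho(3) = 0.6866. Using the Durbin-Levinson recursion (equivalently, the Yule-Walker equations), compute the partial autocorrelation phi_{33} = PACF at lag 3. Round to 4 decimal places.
\phi_{33} = 0.4499

The PACF at lag k is phi_{kk}, the last component of the solution
to the Yule-Walker system G_k phi = r_k where
  (G_k)_{ij} = rho(|i - j|), (r_k)_i = rho(i), i,j = 1..k.
Equivalently, Durbin-Levinson gives phi_{kk} iteratively:
  phi_{11} = rho(1)
  phi_{kk} = [rho(k) - sum_{j=1..k-1} phi_{k-1,j} rho(k-j)]
            / [1 - sum_{j=1..k-1} phi_{k-1,j} rho(j)],
  phi_{k,j} = phi_{k-1,j} - phi_{kk} phi_{k-1,k-j},  j = 1..k-1.
Step k = 1:
  phi_11 = rho(1) = 0.5669.
Step k = 2:
  phi_22 = [rho(2) - phi_11 rho(1)] / [1 - phi_11 rho(1)] = [0.5983 - (0.5669)(0.5669)] / [1 - (0.5669)(0.5669)]
         = 0.27692439 / 0.67862439 = 0.408067.
  Update: phi_21 = phi_11 - phi_22 phi_11 = 0.5669 - (0.408067)(0.5669) = 0.335567.
Step k = 3:
  phi_33 = [rho(3) - phi_21 rho(2) - phi_22 rho(1)] / [1 - phi_21 rho(1) - phi_22 rho(2)]
    numerator   = 0.6866 - (0.335567)(0.5983) - (0.408067)(0.5669) = 0.25449713
    denominator = 1 - (0.335567)(0.5669) - (0.408067)(0.5983) = 0.56562062
  phi_33 = 0.25449713 / 0.56562062 = 0.4499.
Therefore phi_{33} = 0.4499.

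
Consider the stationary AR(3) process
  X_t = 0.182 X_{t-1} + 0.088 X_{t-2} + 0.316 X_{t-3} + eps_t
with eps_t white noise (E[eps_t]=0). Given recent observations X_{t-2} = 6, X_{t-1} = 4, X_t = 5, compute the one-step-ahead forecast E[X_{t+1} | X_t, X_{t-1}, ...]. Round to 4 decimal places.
E[X_{t+1} \mid \mathcal F_t] = 3.1580

For an AR(p) model X_t = c + sum_i phi_i X_{t-i} + eps_t, the
one-step-ahead conditional mean is
  E[X_{t+1} | X_t, ...] = c + sum_i phi_i X_{t+1-i}.
Substitute known values:
  E[X_{t+1} | ...] = (0.182) * (5) + (0.088) * (4) + (0.316) * (6)
                   = 3.1580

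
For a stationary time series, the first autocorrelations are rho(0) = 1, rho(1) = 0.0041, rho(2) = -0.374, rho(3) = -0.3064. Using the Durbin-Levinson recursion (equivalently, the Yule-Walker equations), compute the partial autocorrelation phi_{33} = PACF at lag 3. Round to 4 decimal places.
\phi_{33} = -0.3520

The PACF at lag k is phi_{kk}, the last component of the solution
to the Yule-Walker system G_k phi = r_k where
  (G_k)_{ij} = rho(|i - j|), (r_k)_i = rho(i), i,j = 1..k.
Equivalently, Durbin-Levinson gives phi_{kk} iteratively:
  phi_{11} = rho(1)
  phi_{kk} = [rho(k) - sum_{j=1..k-1} phi_{k-1,j} rho(k-j)]
            / [1 - sum_{j=1..k-1} phi_{k-1,j} rho(j)],
  phi_{k,j} = phi_{k-1,j} - phi_{kk} phi_{k-1,k-j},  j = 1..k-1.
Step k = 1:
  phi_11 = rho(1) = 0.0041.
Step k = 2:
  phi_22 = [rho(2) - phi_11 rho(1)] / [1 - phi_11 rho(1)] = [-0.374 - (0.0041)(0.0041)] / [1 - (0.0041)(0.0041)]
         = -0.37401681 / 0.99998319 = -0.374023.
  Update: phi_21 = phi_11 - phi_22 phi_11 = 0.0041 - (-0.374023)(0.0041) = 0.005633.
Step k = 3:
  phi_33 = [rho(3) - phi_21 rho(2) - phi_22 rho(1)] / [1 - phi_21 rho(1) - phi_22 rho(2)]
    numerator   = -0.3064 - (0.005633)(-0.374) - (-0.374023)(0.0041) = -0.30275958
    denominator = 1 - (0.005633)(0.0041) - (-0.374023)(-0.374) = 0.86009226
  phi_33 = -0.30275958 / 0.86009226 = -0.352.
Therefore phi_{33} = -0.3520.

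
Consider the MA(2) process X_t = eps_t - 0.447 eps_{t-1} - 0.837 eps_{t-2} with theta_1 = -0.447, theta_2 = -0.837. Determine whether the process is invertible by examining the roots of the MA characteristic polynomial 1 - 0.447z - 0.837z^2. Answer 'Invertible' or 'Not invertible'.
\text{Not invertible}

The MA(q) characteristic polynomial is P(z) = 1 - 0.447z - 0.837z^2.
Invertibility requires all roots to lie outside the unit circle, i.e. |z| > 1 for every root.
Set 1 + (-0.447) z + (-0.837) z^2 = 0, i.e. a z^2 + b z + c = 0 with a = -0.837, b = -0.447, c = 1.
Discriminant D = b^2 - 4ac = (-0.447)^2 - 4*(-0.837)*1 = 0.199809 - (-3.348) = 3.547809.
D >= 0, so the roots are real: z = (-b +/- sqrt(D)) / (2a) = (0.447 +/- 1.883563) / (-1.674).
  z_1 = (0.447 + 1.883563) / (-1.674) = -1.3922,   |z_1| = 1.3922.
  z_2 = (0.447 - 1.883563) / (-1.674) = 0.8582,   |z_2| = 0.8582.
Moduli of all roots: 1.3922, 0.8582.
All moduli strictly greater than 1? No.
Verdict: Not invertible.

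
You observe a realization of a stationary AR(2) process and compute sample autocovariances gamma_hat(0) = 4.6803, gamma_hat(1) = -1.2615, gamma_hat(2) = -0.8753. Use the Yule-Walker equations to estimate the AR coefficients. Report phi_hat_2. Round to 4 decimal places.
\hat\phi_{2} = -0.2800

The Yule-Walker equations for an AR(p) process read, in matrix form,
  Gamma_p phi = r_p,   with   (Gamma_p)_{ij} = gamma(|i - j|),
                       (r_p)_i = gamma(i),   i,j = 1..p.
Substitute the sample gammas (Toeplitz matrix and right-hand side of size 2):
  Gamma_p = [[4.6803, -1.2615], [-1.2615, 4.6803]]
  r_p     = [-1.2615, -0.8753]
Written out:
  4.6803 phi_1 - 1.2615 phi_2 = -1.2615
  -1.2615 phi_1 + 4.6803 phi_2 = -0.8753
Solve by Cramer's rule:
  det = gamma(0)^2 - gamma(1)^2 = (4.6803)^2 - (-1.2615)^2 = 21.90520809 - 1.59138225 = 20.31382584
  phi_hat_1 = [gamma(1) gamma(0) - gamma(1) gamma(2)] / det = [(-1.2615)(4.6803) - (-1.2615)(-0.8753)] / 20.31382584 = -7.0083894 / 20.31382584 = -0.345
  phi_hat_2 = [gamma(0) gamma(2) - gamma(1)^2] / det = [(4.6803)(-0.8753) - (-1.2615)^2] / 20.31382584 = -5.68804884 / 20.31382584 = -0.28
So phi_hat = [-0.3450, -0.2800].
Therefore phi_hat_2 = -0.2800.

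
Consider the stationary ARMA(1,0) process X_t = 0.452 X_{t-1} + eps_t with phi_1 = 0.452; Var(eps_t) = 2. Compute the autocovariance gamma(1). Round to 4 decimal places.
\gamma(1) = 1.1361

Multiply the model equation by X_{t-k} and take expectations. With theta_0 = psi_0 = 1 and psi_j the MA(infinity) weights, this gives
  gamma(k) - sum_i phi_i gamma(k-i) = c_k,
  c_k = sigma^2 * sum_{j=k..q} theta_j psi_{j-k}   (c_k = 0 for k > q),
using gamma(-m) = gamma(m).
Pure AR (q = 0): c_0 = sigma^2 = 2, c_k = 0 for k >= 1.
Equations for k = 0 and k = 1 (AR order 1):
  gamma(0) = phi_1 gamma(1) + c_0
  gamma(1) = phi_1 gamma(0) + c_1
Substituting the second into the first: gamma(0) (1 - phi_1^2) = c_0 + phi_1 c_1, so
  gamma(0) = c_0 / (1 - phi_1^2) = 2 / (1 - (0.452)^2) = 2 / 0.795696 = 2.513523.
  gamma(1) = phi_1 gamma(0) = (0.452)(2.513523) = 1.136112.
Therefore gamma(1) = 1.1361 (to 4 decimal places).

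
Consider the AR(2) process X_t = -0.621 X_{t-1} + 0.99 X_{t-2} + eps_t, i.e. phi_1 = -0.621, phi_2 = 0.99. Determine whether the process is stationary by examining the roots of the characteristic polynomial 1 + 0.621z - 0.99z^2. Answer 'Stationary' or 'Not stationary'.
\text{Not stationary}

The AR(p) characteristic polynomial is P(z) = 1 + 0.621z - 0.99z^2.
Stationarity requires all roots to lie outside the unit circle, i.e. |z| > 1 for every root.
Set 1 + (0.621) z + (-0.99) z^2 = 0, i.e. a z^2 + b z + c = 0 with a = -0.99, b = 0.621, c = 1.
Discriminant D = b^2 - 4ac = (0.621)^2 - 4*(-0.99)*1 = 0.385641 - (-3.96) = 4.345641.
D >= 0, so the roots are real: z = (-b +/- sqrt(D)) / (2a) = (-0.621 +/- 2.08462) / (-1.98).
  z_1 = (-0.621 + 2.08462) / (-1.98) = -0.7392,   |z_1| = 0.7392.
  z_2 = (-0.621 - 2.08462) / (-1.98) = 1.3665,   |z_2| = 1.3665.
Moduli of all roots: 0.7392, 1.3665.
All moduli strictly greater than 1? No.
Verdict: Not stationary.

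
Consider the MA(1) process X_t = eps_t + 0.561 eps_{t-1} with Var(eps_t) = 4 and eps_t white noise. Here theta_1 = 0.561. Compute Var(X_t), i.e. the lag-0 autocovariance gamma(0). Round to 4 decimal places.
\gamma(0) = 5.2589

For an MA(q) process X_t = eps_t + sum_i theta_i eps_{t-i} with
Var(eps_t) = sigma^2, the variance is
  gamma(0) = sigma^2 * (1 + sum_i theta_i^2).
  sum_i theta_i^2 = (0.561)^2 = 0.314721.
  gamma(0) = 4 * (1 + 0.314721) = 4 * 1.314721 = 5.258884, which rounds to 5.2589.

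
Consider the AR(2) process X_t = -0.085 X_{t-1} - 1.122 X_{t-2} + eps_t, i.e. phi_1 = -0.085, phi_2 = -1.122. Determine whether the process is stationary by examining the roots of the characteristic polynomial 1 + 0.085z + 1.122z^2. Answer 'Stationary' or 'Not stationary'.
\text{Not stationary}

The AR(p) characteristic polynomial is P(z) = 1 + 0.085z + 1.122z^2.
Stationarity requires all roots to lie outside the unit circle, i.e. |z| > 1 for every root.
Set 1 + (0.085) z + (1.122) z^2 = 0, i.e. a z^2 + b z + c = 0 with a = 1.122, b = 0.085, c = 1.
Discriminant D = b^2 - 4ac = (0.085)^2 - 4*(1.122)*1 = 0.007225 - (4.488) = -4.480775.
D < 0, so the roots are the complex-conjugate pair z = (-b +/- i sqrt(-D)) / (2a) = -0.0379 +/- 0.9433i.
For a conjugate pair |z|^2 = z * conj(z) = (product of roots) = c/a = 1/(1.122) = 0.891266, so |z| = sqrt(0.891266) = 0.9441 for both roots.
Moduli of all roots: 0.9441, 0.9441.
All moduli strictly greater than 1? No.
Verdict: Not stationary.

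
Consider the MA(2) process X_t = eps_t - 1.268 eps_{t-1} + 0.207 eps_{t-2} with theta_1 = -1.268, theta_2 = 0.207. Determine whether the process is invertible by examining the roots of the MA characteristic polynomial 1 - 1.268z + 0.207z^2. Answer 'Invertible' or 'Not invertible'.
\text{Not invertible}

The MA(q) characteristic polynomial is P(z) = 1 - 1.268z + 0.207z^2.
Invertibility requires all roots to lie outside the unit circle, i.e. |z| > 1 for every root.
Set 1 + (-1.268) z + (0.207) z^2 = 0, i.e. a z^2 + b z + c = 0 with a = 0.207, b = -1.268, c = 1.
Discriminant D = b^2 - 4ac = (-1.268)^2 - 4*(0.207)*1 = 1.607824 - (0.828) = 0.779824.
D >= 0, so the roots are real: z = (-b +/- sqrt(D)) / (2a) = (1.268 +/- 0.883076) / (0.414).
  z_1 = (1.268 + 0.883076) / (0.414) = 5.1958,   |z_1| = 5.1958.
  z_2 = (1.268 - 0.883076) / (0.414) = 0.9298,   |z_2| = 0.9298.
Moduli of all roots: 5.1958, 0.9298.
All moduli strictly greater than 1? No.
Verdict: Not invertible.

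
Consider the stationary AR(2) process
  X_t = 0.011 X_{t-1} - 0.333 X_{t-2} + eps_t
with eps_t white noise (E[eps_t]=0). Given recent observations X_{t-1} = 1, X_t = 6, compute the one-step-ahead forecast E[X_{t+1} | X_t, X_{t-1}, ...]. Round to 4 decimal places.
E[X_{t+1} \mid \mathcal F_t] = -0.2670

For an AR(p) model X_t = c + sum_i phi_i X_{t-i} + eps_t, the
one-step-ahead conditional mean is
  E[X_{t+1} | X_t, ...] = c + sum_i phi_i X_{t+1-i}.
Substitute known values:
  E[X_{t+1} | ...] = (0.011) * (6) + (-0.333) * (1)
                   = -0.2670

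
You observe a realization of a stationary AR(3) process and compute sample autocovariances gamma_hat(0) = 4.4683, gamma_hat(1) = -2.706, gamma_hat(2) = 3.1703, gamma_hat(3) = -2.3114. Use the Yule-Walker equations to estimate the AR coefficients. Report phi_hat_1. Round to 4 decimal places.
\hat\phi_{1} = -0.2870

The Yule-Walker equations for an AR(p) process read, in matrix form,
  Gamma_p phi = r_p,   with   (Gamma_p)_{ij} = gamma(|i - j|),
                       (r_p)_i = gamma(i),   i,j = 1..p.
Substitute the sample gammas (Toeplitz matrix and right-hand side of size 3):
  Gamma_p = [[4.4683, -2.706, 3.1703], [-2.706, 4.4683, -2.706], [3.1703, -2.706, 4.4683]]
  r_p     = [-2.706, 3.1703, -2.3114]
Written out (R1..R3):
  (R1) 4.4683 phi_1 - 2.706 phi_2 + 3.1703 phi_3 = -2.706
  (R2) -2.706 phi_1 + 4.4683 phi_2 - 2.706 phi_3 = 3.1703
  (R3) 3.1703 phi_1 - 2.706 phi_2 + 4.4683 phi_3 = -2.3114
Gaussian elimination:
  R2 <- R2 - (-2.706/4.4683) R1 = R2 - (-0.605599) R1:  2.829548 phi_2 - 0.786068 phi_3 = 1.531548
  R3 <- R3 - (3.1703/4.4683) R1 = R3 - (0.709509) R1:  -0.786068 phi_2 + 2.218943 phi_3 = -0.391468
  R3 <- R3 - (-0.786068/2.829548) R2 = R3 - (-0.277807) R2:  2.000568 phi_3 = 0.034007
Back-substitution:
  phi_hat_3 = 0.034007 / 2.000568 = 0.016998
  phi_hat_2 = (1.531548 - (-0.786068)(0.016998)) / 2.829548 = 0.545992
  phi_hat_1 = (-2.706 - (-2.706)(0.545992) - (3.1703)(0.016998)) / 4.4683 = -0.287008
So phi_hat = [-0.2870, 0.5460, 0.0170].
Therefore phi_hat_1 = -0.2870.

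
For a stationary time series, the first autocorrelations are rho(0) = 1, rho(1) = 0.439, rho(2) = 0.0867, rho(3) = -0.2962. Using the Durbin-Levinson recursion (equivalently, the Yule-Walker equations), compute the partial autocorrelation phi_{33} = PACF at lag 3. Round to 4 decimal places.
\phi_{33} = -0.3550

The PACF at lag k is phi_{kk}, the last component of the solution
to the Yule-Walker system G_k phi = r_k where
  (G_k)_{ij} = rho(|i - j|), (r_k)_i = rho(i), i,j = 1..k.
Equivalently, Durbin-Levinson gives phi_{kk} iteratively:
  phi_{11} = rho(1)
  phi_{kk} = [rho(k) - sum_{j=1..k-1} phi_{k-1,j} rho(k-j)]
            / [1 - sum_{j=1..k-1} phi_{k-1,j} rho(j)],
  phi_{k,j} = phi_{k-1,j} - phi_{kk} phi_{k-1,k-j},  j = 1..k-1.
Step k = 1:
  phi_11 = rho(1) = 0.439.
Step k = 2:
  phi_22 = [rho(2) - phi_11 rho(1)] / [1 - phi_11 rho(1)] = [0.0867 - (0.439)(0.439)] / [1 - (0.439)(0.439)]
         = -0.106021 / 0.807279 = -0.131331.
  Update: phi_21 = phi_11 - phi_22 phi_11 = 0.439 - (-0.131331)(0.439) = 0.496654.
Step k = 3:
  phi_33 = [rho(3) - phi_21 rho(2) - phi_22 rho(1)] / [1 - phi_21 rho(1) - phi_22 rho(2)]
    numerator   = -0.2962 - (0.496654)(0.0867) - (-0.131331)(0.439) = -0.2816055
    denominator = 1 - (0.496654)(0.439) - (-0.131331)(0.0867) = 0.79335512
  phi_33 = -0.2816055 / 0.79335512 = -0.355.
Therefore phi_{33} = -0.3550.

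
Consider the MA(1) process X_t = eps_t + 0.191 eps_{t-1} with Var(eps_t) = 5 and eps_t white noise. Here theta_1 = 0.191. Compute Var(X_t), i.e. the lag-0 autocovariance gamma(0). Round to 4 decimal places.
\gamma(0) = 5.1824

For an MA(q) process X_t = eps_t + sum_i theta_i eps_{t-i} with
Var(eps_t) = sigma^2, the variance is
  gamma(0) = sigma^2 * (1 + sum_i theta_i^2).
  sum_i theta_i^2 = (0.191)^2 = 0.036481.
  gamma(0) = 5 * (1 + 0.036481) = 5 * 1.036481 = 5.182405, which rounds to 5.1824.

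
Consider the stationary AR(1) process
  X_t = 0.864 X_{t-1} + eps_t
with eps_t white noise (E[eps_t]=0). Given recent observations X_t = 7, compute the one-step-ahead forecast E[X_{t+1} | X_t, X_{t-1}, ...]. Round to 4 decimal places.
E[X_{t+1} \mid \mathcal F_t] = 6.0480

For an AR(p) model X_t = c + sum_i phi_i X_{t-i} + eps_t, the
one-step-ahead conditional mean is
  E[X_{t+1} | X_t, ...] = c + sum_i phi_i X_{t+1-i}.
Substitute known values:
  E[X_{t+1} | ...] = (0.864) * (7)
                   = 6.0480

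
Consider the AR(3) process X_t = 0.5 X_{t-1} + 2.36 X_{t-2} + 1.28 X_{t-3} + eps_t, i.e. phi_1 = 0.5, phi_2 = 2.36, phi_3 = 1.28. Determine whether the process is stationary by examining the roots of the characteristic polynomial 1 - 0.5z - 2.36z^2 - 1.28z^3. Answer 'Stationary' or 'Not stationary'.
\text{Not stationary}

The AR(p) characteristic polynomial is P(z) = 1 - 0.5z - 2.36z^2 - 1.28z^3.
Stationarity requires all roots to lie outside the unit circle, i.e. |z| > 1 for every root.
Degree 3: look for a simple real root z0 first, then factor out (1 - z/z0) and solve the remaining quadratic.
Testing z0 = 0.5: P(0.5) = 1 + (-0.5)(0.5) + (-2.36)(0.5)^2 + (-1.28)(0.5)^3
  = 1 + (-0.25) + (-0.59) + (-0.16) = 0.  So z_0 = 0.5 is a root, |z_0| = 0.5.
Divide out the factor (1 - 2 z) = (1 - z/z0) (since 1/z0 = 2):
  P(z) = (1 - 2 z)(1 + (1.5) z + (0.64) z^2)
  [check: z-coef 1.5 - (2) = -0.5; z^2-coef 0.64 - (2)(1.5) = -2.36; z^3-coef -(2)(0.64) = -1.28.]
Remaining roots from the quadratic factor 1 + (1.5) z + (0.64) z^2:
  Set 1 + (1.5) z + (0.64) z^2 = 0, i.e. a z^2 + b z + c = 0 with a = 0.64, b = 1.5, c = 1.
  Discriminant D = b^2 - 4ac = (1.5)^2 - 4*(0.64)*1 = 2.25 - (2.56) = -0.31.
  D < 0, so the roots are the complex-conjugate pair z = (-b +/- i sqrt(-D)) / (2a) = -1.1719 +/- 0.435i.
  For a conjugate pair |z|^2 = z * conj(z) = (product of roots) = c/a = 1/(0.64) = 1.5625, so |z| = sqrt(1.5625) = 1.25 for both roots.
Moduli of all roots: 0.5000, 1.2500, 1.2500.
All moduli strictly greater than 1? No.
Verdict: Not stationary.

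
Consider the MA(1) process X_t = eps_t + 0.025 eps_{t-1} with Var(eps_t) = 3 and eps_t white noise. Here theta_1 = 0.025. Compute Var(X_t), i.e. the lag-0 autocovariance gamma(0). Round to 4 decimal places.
\gamma(0) = 3.0019

For an MA(q) process X_t = eps_t + sum_i theta_i eps_{t-i} with
Var(eps_t) = sigma^2, the variance is
  gamma(0) = sigma^2 * (1 + sum_i theta_i^2).
  sum_i theta_i^2 = (0.025)^2 = 0.000625.
  gamma(0) = 3 * (1 + 0.000625) = 3 * 1.000625 = 3.001875, which rounds to 3.0019.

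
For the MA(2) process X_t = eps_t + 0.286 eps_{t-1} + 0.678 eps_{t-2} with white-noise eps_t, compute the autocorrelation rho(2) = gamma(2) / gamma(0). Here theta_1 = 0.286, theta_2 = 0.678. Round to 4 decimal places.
\rho(2) = 0.4398

For an MA(q) process with theta_0 = 1, the autocovariance is
  gamma(k) = sigma^2 * sum_{i=0..q-k} theta_i * theta_{i+k},
and rho(k) = gamma(k) / gamma(0). Sigma^2 cancels.
  numerator   = (1)*(0.678) = 0.678.
  denominator = (1)^2 + (0.286)^2 + (0.678)^2 = 1.54148.
  rho(2) = 0.678 / 1.54148 = 0.4398.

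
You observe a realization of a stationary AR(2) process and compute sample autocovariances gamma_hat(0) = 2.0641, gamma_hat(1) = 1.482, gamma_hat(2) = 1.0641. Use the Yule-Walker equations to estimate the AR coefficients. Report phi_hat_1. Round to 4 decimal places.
\hat\phi_{1} = 0.7180

The Yule-Walker equations for an AR(p) process read, in matrix form,
  Gamma_p phi = r_p,   with   (Gamma_p)_{ij} = gamma(|i - j|),
                       (r_p)_i = gamma(i),   i,j = 1..p.
Substitute the sample gammas (Toeplitz matrix and right-hand side of size 2):
  Gamma_p = [[2.0641, 1.482], [1.482, 2.0641]]
  r_p     = [1.482, 1.0641]
Written out:
  2.0641 phi_1 + 1.482 phi_2 = 1.482
  1.482 phi_1 + 2.0641 phi_2 = 1.0641
Solve by Cramer's rule:
  det = gamma(0)^2 - gamma(1)^2 = (2.0641)^2 - (1.482)^2 = 4.26050881 - 2.196324 = 2.06418481
  phi_hat_1 = [gamma(1) gamma(0) - gamma(1) gamma(2)] / det = [(1.482)(2.0641) - (1.482)(1.0641)] / 2.06418481 = 1.482 / 2.06418481 = 0.718
  phi_hat_2 = [gamma(0) gamma(2) - gamma(1)^2] / det = [(2.0641)(1.0641) - (1.482)^2] / 2.06418481 = 0.00008481 / 2.06418481 = 0
So phi_hat = [0.7180, 0.0000].
Therefore phi_hat_1 = 0.7180.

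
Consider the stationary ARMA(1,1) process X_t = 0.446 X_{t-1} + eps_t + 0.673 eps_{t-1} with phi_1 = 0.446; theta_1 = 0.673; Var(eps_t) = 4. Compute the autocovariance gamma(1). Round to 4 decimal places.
\gamma(1) = 7.2645

Multiply the model equation by X_{t-k} and take expectations. With theta_0 = psi_0 = 1 and psi_j the MA(infinity) weights, this gives
  gamma(k) - sum_i phi_i gamma(k-i) = c_k,
  c_k = sigma^2 * sum_{j=k..q} theta_j psi_{j-k}   (c_k = 0 for k > q),
using gamma(-m) = gamma(m).
psi-weights needed (psi_j = theta_j + sum_i phi_i psi_{j-i}):
  psi_1 = theta_1 + phi_1 = 0.673 + (0.446) = 1.119
Right-hand sides:
  c_0 = sigma^2 (1 + theta_1 psi_1) = 4 * (1 + (0.673)(1.119)) = 4 * 1.753087 = 7.012348
  c_1 = sigma^2 theta_1 = 4 * (0.673) = 2.692
  c_2 = 0
Equations for k = 0 and k = 1 (AR order 1):
  gamma(0) = phi_1 gamma(1) + c_0
  gamma(1) = phi_1 gamma(0) + c_1
Substituting the second into the first: gamma(0) (1 - phi_1^2) = c_0 + phi_1 c_1, so
  gamma(0) = (c_0 + phi_1 c_1) / (1 - phi_1^2) = (7.012348 + (0.446)(2.692)) / (1 - (0.446)^2) = 8.21298 / 0.801084 = 10.252333.
  gamma(1) = phi_1 gamma(0) + c_1 = (0.446)(10.252333) + (2.692) = 7.264541.
Therefore gamma(1) = 7.2645 (to 4 decimal places).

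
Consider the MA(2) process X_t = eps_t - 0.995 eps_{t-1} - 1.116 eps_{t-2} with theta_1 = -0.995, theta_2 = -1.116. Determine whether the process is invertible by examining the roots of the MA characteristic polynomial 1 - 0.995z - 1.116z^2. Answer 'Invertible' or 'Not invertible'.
\text{Not invertible}

The MA(q) characteristic polynomial is P(z) = 1 - 0.995z - 1.116z^2.
Invertibility requires all roots to lie outside the unit circle, i.e. |z| > 1 for every root.
Set 1 + (-0.995) z + (-1.116) z^2 = 0, i.e. a z^2 + b z + c = 0 with a = -1.116, b = -0.995, c = 1.
Discriminant D = b^2 - 4ac = (-0.995)^2 - 4*(-1.116)*1 = 0.990025 - (-4.464) = 5.454025.
D >= 0, so the roots are real: z = (-b +/- sqrt(D)) / (2a) = (0.995 +/- 2.335385) / (-2.232).
  z_1 = (0.995 + 2.335385) / (-2.232) = -1.4921,   |z_1| = 1.4921.
  z_2 = (0.995 - 2.335385) / (-2.232) = 0.6005,   |z_2| = 0.6005.
Moduli of all roots: 1.4921, 0.6005.
All moduli strictly greater than 1? No.
Verdict: Not invertible.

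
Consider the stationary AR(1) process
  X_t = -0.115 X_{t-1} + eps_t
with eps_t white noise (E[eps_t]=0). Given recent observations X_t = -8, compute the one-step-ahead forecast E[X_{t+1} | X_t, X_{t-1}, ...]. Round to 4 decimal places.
E[X_{t+1} \mid \mathcal F_t] = 0.9200

For an AR(p) model X_t = c + sum_i phi_i X_{t-i} + eps_t, the
one-step-ahead conditional mean is
  E[X_{t+1} | X_t, ...] = c + sum_i phi_i X_{t+1-i}.
Substitute known values:
  E[X_{t+1} | ...] = (-0.115) * (-8)
                   = 0.9200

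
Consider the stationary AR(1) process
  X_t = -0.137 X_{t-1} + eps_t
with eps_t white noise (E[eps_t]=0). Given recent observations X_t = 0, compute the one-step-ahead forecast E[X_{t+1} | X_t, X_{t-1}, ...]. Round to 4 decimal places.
E[X_{t+1} \mid \mathcal F_t] = 0.0000

For an AR(p) model X_t = c + sum_i phi_i X_{t-i} + eps_t, the
one-step-ahead conditional mean is
  E[X_{t+1} | X_t, ...] = c + sum_i phi_i X_{t+1-i}.
Substitute known values:
  E[X_{t+1} | ...] = (-0.137) * (0)
                   = 0.0000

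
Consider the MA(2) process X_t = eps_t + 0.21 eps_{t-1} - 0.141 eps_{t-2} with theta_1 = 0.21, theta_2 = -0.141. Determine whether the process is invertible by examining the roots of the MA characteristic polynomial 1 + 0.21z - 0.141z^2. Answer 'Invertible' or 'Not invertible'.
\text{Invertible}

The MA(q) characteristic polynomial is P(z) = 1 + 0.21z - 0.141z^2.
Invertibility requires all roots to lie outside the unit circle, i.e. |z| > 1 for every root.
Set 1 + (0.21) z + (-0.141) z^2 = 0, i.e. a z^2 + b z + c = 0 with a = -0.141, b = 0.21, c = 1.
Discriminant D = b^2 - 4ac = (0.21)^2 - 4*(-0.141)*1 = 0.0441 - (-0.564) = 0.6081.
D >= 0, so the roots are real: z = (-b +/- sqrt(D)) / (2a) = (-0.21 +/- 0.779808) / (-0.282).
  z_1 = (-0.21 + 0.779808) / (-0.282) = -2.0206,   |z_1| = 2.0206.
  z_2 = (-0.21 - 0.779808) / (-0.282) = 3.51,   |z_2| = 3.51.
Moduli of all roots: 2.0206, 3.5100.
All moduli strictly greater than 1? Yes.
Verdict: Invertible.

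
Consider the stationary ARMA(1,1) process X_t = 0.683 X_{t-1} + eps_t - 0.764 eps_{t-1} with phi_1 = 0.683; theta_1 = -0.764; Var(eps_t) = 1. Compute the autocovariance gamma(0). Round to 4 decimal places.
\gamma(0) = 1.0123

Multiply the model equation by X_{t-k} and take expectations. With theta_0 = psi_0 = 1 and psi_j the MA(infinity) weights, this gives
  gamma(k) - sum_i phi_i gamma(k-i) = c_k,
  c_k = sigma^2 * sum_{j=k..q} theta_j psi_{j-k}   (c_k = 0 for k > q),
using gamma(-m) = gamma(m).
psi-weights needed (psi_j = theta_j + sum_i phi_i psi_{j-i}):
  psi_1 = theta_1 + phi_1 = -0.764 + (0.683) = -0.081
Right-hand sides:
  c_0 = sigma^2 (1 + theta_1 psi_1) = 1 * (1 + (-0.764)(-0.081)) = 1 * 1.061884 = 1.061884
  c_1 = sigma^2 theta_1 = 1 * (-0.764) = -0.764
  c_2 = 0
Equations for k = 0 and k = 1 (AR order 1):
  gamma(0) = phi_1 gamma(1) + c_0
  gamma(1) = phi_1 gamma(0) + c_1
Substituting the second into the first: gamma(0) (1 - phi_1^2) = c_0 + phi_1 c_1, so
  gamma(0) = (c_0 + phi_1 c_1) / (1 - phi_1^2) = (1.061884 + (0.683)(-0.764)) / (1 - (0.683)^2) = 0.540072 / 0.533511 = 1.012298.
Therefore gamma(0) = 1.0123 (to 4 decimal places).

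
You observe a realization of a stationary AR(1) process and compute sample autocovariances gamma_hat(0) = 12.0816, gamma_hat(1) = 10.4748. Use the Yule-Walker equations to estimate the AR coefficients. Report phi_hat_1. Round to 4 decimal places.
\hat\phi_{1} = 0.8670

The Yule-Walker equations for an AR(p) process read, in matrix form,
  Gamma_p phi = r_p,   with   (Gamma_p)_{ij} = gamma(|i - j|),
                       (r_p)_i = gamma(i),   i,j = 1..p.
Substitute the sample gammas (Toeplitz matrix and right-hand side of size 1):
  Gamma_p = [[12.0816]]
  r_p     = [10.4748]
With p = 1 this is the single equation gamma(0) phi_1 = gamma(1):
  phi_hat_1 = gamma(1) / gamma(0) = 10.4748 / 12.0816 = 0.8670.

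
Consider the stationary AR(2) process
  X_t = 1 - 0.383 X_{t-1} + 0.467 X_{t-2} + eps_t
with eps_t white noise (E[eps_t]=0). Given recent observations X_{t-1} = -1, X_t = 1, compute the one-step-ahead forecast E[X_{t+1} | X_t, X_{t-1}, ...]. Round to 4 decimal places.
E[X_{t+1} \mid \mathcal F_t] = 0.1500

For an AR(p) model X_t = c + sum_i phi_i X_{t-i} + eps_t, the
one-step-ahead conditional mean is
  E[X_{t+1} | X_t, ...] = c + sum_i phi_i X_{t+1-i}.
Substitute known values:
  E[X_{t+1} | ...] = 1 + (-0.383) * (1) + (0.467) * (-1)
                   = 0.1500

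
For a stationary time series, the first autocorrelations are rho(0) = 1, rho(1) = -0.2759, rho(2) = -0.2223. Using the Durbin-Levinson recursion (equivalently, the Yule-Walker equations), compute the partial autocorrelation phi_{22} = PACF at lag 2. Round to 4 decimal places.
\phi_{22} = -0.3230

The PACF at lag k is phi_{kk}, the last component of the solution
to the Yule-Walker system G_k phi = r_k where
  (G_k)_{ij} = rho(|i - j|), (r_k)_i = rho(i), i,j = 1..k.
Equivalently, Durbin-Levinson gives phi_{kk} iteratively:
  phi_{11} = rho(1)
  phi_{kk} = [rho(k) - sum_{j=1..k-1} phi_{k-1,j} rho(k-j)]
            / [1 - sum_{j=1..k-1} phi_{k-1,j} rho(j)],
  phi_{k,j} = phi_{k-1,j} - phi_{kk} phi_{k-1,k-j},  j = 1..k-1.
Step k = 1:
  phi_11 = rho(1) = -0.2759.
Step k = 2:
  phi_22 = [rho(2) - phi_11 rho(1)] / [1 - phi_11 rho(1)] = [-0.2223 - (-0.2759)(-0.2759)] / [1 - (-0.2759)(-0.2759)]
         = -0.29842081 / 0.92387919 = -0.323.
Therefore phi_{22} = -0.3230.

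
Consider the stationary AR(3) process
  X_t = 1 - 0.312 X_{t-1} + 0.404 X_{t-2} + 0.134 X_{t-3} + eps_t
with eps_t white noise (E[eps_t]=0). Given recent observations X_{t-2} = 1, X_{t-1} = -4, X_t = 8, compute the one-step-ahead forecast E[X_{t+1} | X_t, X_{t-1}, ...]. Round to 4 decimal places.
E[X_{t+1} \mid \mathcal F_t] = -2.9780

For an AR(p) model X_t = c + sum_i phi_i X_{t-i} + eps_t, the
one-step-ahead conditional mean is
  E[X_{t+1} | X_t, ...] = c + sum_i phi_i X_{t+1-i}.
Substitute known values:
  E[X_{t+1} | ...] = 1 + (-0.312) * (8) + (0.404) * (-4) + (0.134) * (1)
                   = -2.9780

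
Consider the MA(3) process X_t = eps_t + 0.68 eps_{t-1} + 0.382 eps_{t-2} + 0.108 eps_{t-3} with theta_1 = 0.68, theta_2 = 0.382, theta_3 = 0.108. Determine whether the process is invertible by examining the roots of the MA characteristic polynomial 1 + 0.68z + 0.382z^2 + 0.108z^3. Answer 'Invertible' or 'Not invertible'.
\text{Invertible}

The MA(q) characteristic polynomial is P(z) = 1 + 0.68z + 0.382z^2 + 0.108z^3.
Invertibility requires all roots to lie outside the unit circle, i.e. |z| > 1 for every root.
Degree 3: look for a simple real root z0 first, then factor out (1 - z/z0) and solve the remaining quadratic.
Testing z0 = -2.5: P(-2.5) = 1 + (0.68)(-2.5) + (0.382)(-2.5)^2 + (0.108)(-2.5)^3
  = 1 + (-1.7) + (2.3875) + (-1.6875) = 0.  So z_0 = -2.5 is a root, |z_0| = 2.5.
Divide out the factor (1 + 0.4 z) = (1 - z/z0) (since 1/z0 = -0.4):
  P(z) = (1 + 0.4 z)(1 + (0.28) z + (0.27) z^2)
  [check: z-coef 0.28 - (-0.4) = 0.68; z^2-coef 0.27 - (-0.4)(0.28) = 0.382; z^3-coef -(-0.4)(0.27) = 0.108.]
Remaining roots from the quadratic factor 1 + (0.28) z + (0.27) z^2:
  Set 1 + (0.28) z + (0.27) z^2 = 0, i.e. a z^2 + b z + c = 0 with a = 0.27, b = 0.28, c = 1.
  Discriminant D = b^2 - 4ac = (0.28)^2 - 4*(0.27)*1 = 0.0784 - (1.08) = -1.0016.
  D < 0, so the roots are the complex-conjugate pair z = (-b +/- i sqrt(-D)) / (2a) = -0.5185 +/- 1.8533i.
  For a conjugate pair |z|^2 = z * conj(z) = (product of roots) = c/a = 1/(0.27) = 3.703704, so |z| = sqrt(3.703704) = 1.9245 for both roots.
Moduli of all roots: 2.5000, 1.9245, 1.9245.
All moduli strictly greater than 1? Yes.
Verdict: Invertible.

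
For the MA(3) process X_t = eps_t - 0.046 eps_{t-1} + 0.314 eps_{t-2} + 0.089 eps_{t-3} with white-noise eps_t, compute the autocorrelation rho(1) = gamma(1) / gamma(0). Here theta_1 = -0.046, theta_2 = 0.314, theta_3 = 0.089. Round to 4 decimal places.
\rho(1) = -0.0293

For an MA(q) process with theta_0 = 1, the autocovariance is
  gamma(k) = sigma^2 * sum_{i=0..q-k} theta_i * theta_{i+k},
and rho(k) = gamma(k) / gamma(0). Sigma^2 cancels.
  numerator   = (1)*(-0.046) + (-0.046)*(0.314) + (0.314)*(0.089) = -0.032498.
  denominator = (1)^2 + (-0.046)^2 + (0.314)^2 + (0.089)^2 = 1.108633.
  rho(1) = -0.032498 / 1.108633 = -0.0293.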